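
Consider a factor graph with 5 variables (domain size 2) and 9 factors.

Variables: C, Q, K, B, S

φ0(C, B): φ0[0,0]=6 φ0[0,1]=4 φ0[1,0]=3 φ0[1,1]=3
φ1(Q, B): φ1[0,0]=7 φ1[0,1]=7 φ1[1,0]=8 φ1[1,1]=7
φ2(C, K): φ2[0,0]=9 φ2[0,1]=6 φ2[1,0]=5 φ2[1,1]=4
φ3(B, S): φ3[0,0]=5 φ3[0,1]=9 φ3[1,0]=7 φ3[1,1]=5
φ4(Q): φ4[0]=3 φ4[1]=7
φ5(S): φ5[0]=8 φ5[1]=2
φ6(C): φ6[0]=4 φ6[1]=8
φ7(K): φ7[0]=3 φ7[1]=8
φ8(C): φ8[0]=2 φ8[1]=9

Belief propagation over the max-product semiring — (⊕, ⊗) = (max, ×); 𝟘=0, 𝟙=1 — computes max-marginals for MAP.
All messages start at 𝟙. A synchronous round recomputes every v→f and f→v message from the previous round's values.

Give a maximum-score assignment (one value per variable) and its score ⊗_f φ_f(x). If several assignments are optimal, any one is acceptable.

init: all messages = 𝟙 over 2 values
r1 m[φ0→C] = [6, 3]
r1 m[φ0→B] = [6, 4]
r1 m[φ1→Q] = [7, 8]
r1 m[φ1→B] = [8, 7]
r1 m[φ2→C] = [9, 5]
r1 m[φ2→K] = [9, 6]
r1 m[φ3→B] = [9, 7]
r1 m[φ3→S] = [7, 9]
r1 m[φ4→Q] = [3, 7]
r1 m[φ5→S] = [8, 2]
r1 m[φ6→C] = [4, 8]
r1 m[φ7→K] = [3, 8]
r1 m[φ8→C] = [2, 9]
r1 m[C→φ0] = [1, 1]
r1 m[C→φ2] = [1, 1]
r1 m[C→φ6] = [1, 1]
r1 m[C→φ8] = [1, 1]
r1 m[Q→φ1] = [1, 1]
r1 m[Q→φ4] = [1, 1]
r1 m[K→φ2] = [1, 1]
r1 m[K→φ7] = [1, 1]
r1 m[B→φ0] = [1, 1]
r1 m[B→φ1] = [1, 1]
r1 m[B→φ3] = [1, 1]
r1 m[S→φ3] = [1, 1]
r1 m[S→φ5] = [1, 1]
r2 m[φ0→C] = [6, 3]
r2 m[φ0→B] = [6, 4]
r2 m[φ1→Q] = [7, 8]
r2 m[φ1→B] = [8, 7]
r2 m[φ2→C] = [9, 5]
r2 m[φ2→K] = [9, 6]
r2 m[φ3→B] = [9, 7]
r2 m[φ3→S] = [7, 9]
r2 m[φ4→Q] = [3, 7]
r2 m[φ5→S] = [8, 2]
r2 m[φ6→C] = [4, 8]
r2 m[φ7→K] = [3, 8]
r2 m[φ8→C] = [2, 9]
r2 m[C→φ0] = [72, 360]
r2 m[C→φ2] = [48, 216]
r2 m[C→φ6] = [108, 135]
r2 m[C→φ8] = [216, 120]
r2 m[Q→φ1] = [3, 7]
r2 m[Q→φ4] = [7, 8]
r2 m[K→φ2] = [3, 8]
r2 m[K→φ7] = [9, 6]
r2 m[B→φ0] = [72, 49]
r2 m[B→φ1] = [54, 28]
r2 m[B→φ3] = [48, 28]
r2 m[S→φ3] = [8, 2]
r2 m[S→φ5] = [7, 9]
r3 m[φ0→C] = [432, 216]
r3 m[φ0→B] = [1080, 1080]
r3 m[φ1→Q] = [378, 432]
r3 m[φ1→B] = [56, 49]
r3 m[φ2→C] = [48, 32]
r3 m[φ2→K] = [1080, 864]
r3 m[φ3→B] = [40, 56]
r3 m[φ3→S] = [240, 432]
r3 m[φ4→Q] = [3, 7]
r3 m[φ5→S] = [8, 2]
r3 m[φ6→C] = [4, 8]
r3 m[φ7→K] = [3, 8]
r3 m[φ8→C] = [2, 9]
r3 m[C→φ0] = [72, 360]
r3 m[C→φ2] = [48, 216]
r3 m[C→φ6] = [108, 135]
r3 m[C→φ8] = [216, 120]
r3 m[Q→φ1] = [3, 7]
r3 m[Q→φ4] = [7, 8]
r3 m[K→φ2] = [3, 8]
r3 m[K→φ7] = [9, 6]
r3 m[B→φ0] = [72, 49]
r3 m[B→φ1] = [54, 28]
r3 m[B→φ3] = [48, 28]
r3 m[S→φ3] = [8, 2]
r3 m[S→φ5] = [7, 9]
r4 m[φ0→C] = [432, 216]
r4 m[φ0→B] = [1080, 1080]
r4 m[φ1→Q] = [378, 432]
r4 m[φ1→B] = [56, 49]
r4 m[φ2→C] = [48, 32]
r4 m[φ2→K] = [1080, 864]
r4 m[φ3→B] = [40, 56]
r4 m[φ3→S] = [240, 432]
r4 m[φ4→Q] = [3, 7]
r4 m[φ5→S] = [8, 2]
r4 m[φ6→C] = [4, 8]
r4 m[φ7→K] = [3, 8]
r4 m[φ8→C] = [2, 9]
r4 m[C→φ0] = [384, 2304]
r4 m[C→φ2] = [3456, 15552]
r4 m[C→φ6] = [41472, 62208]
r4 m[C→φ8] = [82944, 55296]
r4 m[Q→φ1] = [3, 7]
r4 m[Q→φ4] = [378, 432]
r4 m[K→φ2] = [3, 8]
r4 m[K→φ7] = [1080, 864]
r4 m[B→φ0] = [2240, 2744]
r4 m[B→φ1] = [43200, 60480]
r4 m[B→φ3] = [60480, 52920]
r4 m[S→φ3] = [8, 2]
r4 m[S→φ5] = [240, 432]
r5 m[φ0→C] = [13440, 8232]
r5 m[φ0→B] = [6912, 6912]
r5 m[φ1→Q] = [423360, 423360]
r5 m[φ1→B] = [56, 49]
r5 m[φ2→C] = [48, 32]
r5 m[φ2→K] = [77760, 62208]
r5 m[φ3→B] = [40, 56]
r5 m[φ3→S] = [370440, 544320]
r5 m[φ4→Q] = [3, 7]
r5 m[φ5→S] = [8, 2]
r5 m[φ6→C] = [4, 8]
r5 m[φ7→K] = [3, 8]
r5 m[φ8→C] = [2, 9]
r5 m[C→φ0] = [384, 2304]
r5 m[C→φ2] = [3456, 15552]
r5 m[C→φ6] = [41472, 62208]
r5 m[C→φ8] = [82944, 55296]
r5 m[Q→φ1] = [3, 7]
r5 m[Q→φ4] = [378, 432]
r5 m[K→φ2] = [3, 8]
r5 m[K→φ7] = [1080, 864]
r5 m[B→φ0] = [2240, 2744]
r5 m[B→φ1] = [43200, 60480]
r5 m[B→φ3] = [60480, 52920]
r5 m[S→φ3] = [8, 2]
r5 m[S→φ5] = [240, 432]
r6 m[φ0→C] = [13440, 8232]
r6 m[φ0→B] = [6912, 6912]
r6 m[φ1→Q] = [423360, 423360]
r6 m[φ1→B] = [56, 49]
r6 m[φ2→C] = [48, 32]
r6 m[φ2→K] = [77760, 62208]
r6 m[φ3→B] = [40, 56]
r6 m[φ3→S] = [370440, 544320]
r6 m[φ4→Q] = [3, 7]
r6 m[φ5→S] = [8, 2]
r6 m[φ6→C] = [4, 8]
r6 m[φ7→K] = [3, 8]
r6 m[φ8→C] = [2, 9]
r6 m[C→φ0] = [384, 2304]
r6 m[C→φ2] = [107520, 592704]
r6 m[C→φ6] = [1290240, 2370816]
r6 m[C→φ8] = [2580480, 2107392]
r6 m[Q→φ1] = [3, 7]
r6 m[Q→φ4] = [423360, 423360]
r6 m[K→φ2] = [3, 8]
r6 m[K→φ7] = [77760, 62208]
r6 m[B→φ0] = [2240, 2744]
r6 m[B→φ1] = [276480, 387072]
r6 m[B→φ3] = [387072, 338688]
r6 m[S→φ3] = [8, 2]
r6 m[S→φ5] = [370440, 544320]
r7 m[φ0→C] = [13440, 8232]
r7 m[φ0→B] = [6912, 6912]
r7 m[φ1→Q] = [2709504, 2709504]
r7 m[φ1→B] = [56, 49]
r7 m[φ2→C] = [48, 32]
r7 m[φ2→K] = [2963520, 2370816]
r7 m[φ3→B] = [40, 56]
r7 m[φ3→S] = [2370816, 3483648]
r7 m[φ4→Q] = [3, 7]
r7 m[φ5→S] = [8, 2]
r7 m[φ6→C] = [4, 8]
r7 m[φ7→K] = [3, 8]
r7 m[φ8→C] = [2, 9]
r7 m[C→φ0] = [384, 2304]
r7 m[C→φ2] = [107520, 592704]
r7 m[C→φ6] = [1290240, 2370816]
r7 m[C→φ8] = [2580480, 2107392]
r7 m[Q→φ1] = [3, 7]
r7 m[Q→φ4] = [423360, 423360]
r7 m[K→φ2] = [3, 8]
r7 m[K→φ7] = [77760, 62208]
r7 m[B→φ0] = [2240, 2744]
r7 m[B→φ1] = [276480, 387072]
r7 m[B→φ3] = [387072, 338688]
r7 m[S→φ3] = [8, 2]
r7 m[S→φ5] = [370440, 544320]
r8 m[φ0→C] = [13440, 8232]
r8 m[φ0→B] = [6912, 6912]
r8 m[φ1→Q] = [2709504, 2709504]
r8 m[φ1→B] = [56, 49]
r8 m[φ2→C] = [48, 32]
r8 m[φ2→K] = [2963520, 2370816]
r8 m[φ3→B] = [40, 56]
r8 m[φ3→S] = [2370816, 3483648]
r8 m[φ4→Q] = [3, 7]
r8 m[φ5→S] = [8, 2]
r8 m[φ6→C] = [4, 8]
r8 m[φ7→K] = [3, 8]
r8 m[φ8→C] = [2, 9]
r8 m[C→φ0] = [384, 2304]
r8 m[C→φ2] = [107520, 592704]
r8 m[C→φ6] = [1290240, 2370816]
r8 m[C→φ8] = [2580480, 2107392]
r8 m[Q→φ1] = [3, 7]
r8 m[Q→φ4] = [2709504, 2709504]
r8 m[K→φ2] = [3, 8]
r8 m[K→φ7] = [2963520, 2370816]
r8 m[B→φ0] = [2240, 2744]
r8 m[B→φ1] = [276480, 387072]
r8 m[B→φ3] = [387072, 338688]
r8 m[S→φ3] = [8, 2]
r8 m[S→φ5] = [2370816, 3483648]
r9 m[φ0→C] = [13440, 8232]
r9 m[φ0→B] = [6912, 6912]
r9 m[φ1→Q] = [2709504, 2709504]
r9 m[φ1→B] = [56, 49]
r9 m[φ2→C] = [48, 32]
r9 m[φ2→K] = [2963520, 2370816]
r9 m[φ3→B] = [40, 56]
r9 m[φ3→S] = [2370816, 3483648]
r9 m[φ4→Q] = [3, 7]
r9 m[φ5→S] = [8, 2]
r9 m[φ6→C] = [4, 8]
r9 m[φ7→K] = [3, 8]
r9 m[φ8→C] = [2, 9]
r9 m[C→φ0] = [384, 2304]
r9 m[C→φ2] = [107520, 592704]
r9 m[C→φ6] = [1290240, 2370816]
r9 m[C→φ8] = [2580480, 2107392]
r9 m[Q→φ1] = [3, 7]
r9 m[Q→φ4] = [2709504, 2709504]
r9 m[K→φ2] = [3, 8]
r9 m[K→φ7] = [2963520, 2370816]
r9 m[B→φ0] = [2240, 2744]
r9 m[B→φ1] = [276480, 387072]
r9 m[B→φ3] = [387072, 338688]
r9 m[S→φ3] = [8, 2]
r9 m[S→φ5] = [2370816, 3483648]
fixed point reached at round 9
traceback from C: (C=1, Q=1, K=1, B=1, S=0), score=18966528

assignment: (C=1, Q=1, K=1, B=1, S=0); score = 18966528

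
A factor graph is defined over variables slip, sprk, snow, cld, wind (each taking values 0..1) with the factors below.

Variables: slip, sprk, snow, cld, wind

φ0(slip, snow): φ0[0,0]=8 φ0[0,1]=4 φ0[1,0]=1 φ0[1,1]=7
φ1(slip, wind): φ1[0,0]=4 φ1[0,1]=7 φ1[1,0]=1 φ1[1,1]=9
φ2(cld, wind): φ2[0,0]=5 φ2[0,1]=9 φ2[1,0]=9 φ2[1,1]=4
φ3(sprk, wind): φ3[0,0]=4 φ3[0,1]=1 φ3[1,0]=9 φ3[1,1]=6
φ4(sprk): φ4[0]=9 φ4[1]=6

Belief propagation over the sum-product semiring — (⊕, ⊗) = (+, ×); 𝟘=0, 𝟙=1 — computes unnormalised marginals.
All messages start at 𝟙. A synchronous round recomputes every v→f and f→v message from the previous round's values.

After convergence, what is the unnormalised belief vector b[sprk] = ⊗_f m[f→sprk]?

b[sprk] = [46476, 115344]

init: all messages = 𝟙 over 2 values
r1 m[φ0→slip] = [12, 8]
r1 m[φ0→snow] = [9, 11]
r1 m[φ1→slip] = [11, 10]
r1 m[φ1→wind] = [5, 16]
r1 m[φ2→cld] = [14, 13]
r1 m[φ2→wind] = [14, 13]
r1 m[φ3→sprk] = [5, 15]
r1 m[φ3→wind] = [13, 7]
r1 m[φ4→sprk] = [9, 6]
r1 m[slip→φ0] = [1, 1]
r1 m[slip→φ1] = [1, 1]
r1 m[sprk→φ3] = [1, 1]
r1 m[sprk→φ4] = [1, 1]
r1 m[snow→φ0] = [1, 1]
r1 m[cld→φ2] = [1, 1]
r1 m[wind→φ1] = [1, 1]
r1 m[wind→φ2] = [1, 1]
r1 m[wind→φ3] = [1, 1]
r2 m[φ0→slip] = [12, 8]
r2 m[φ0→snow] = [9, 11]
r2 m[φ1→slip] = [11, 10]
r2 m[φ1→wind] = [5, 16]
r2 m[φ2→cld] = [14, 13]
r2 m[φ2→wind] = [14, 13]
r2 m[φ3→sprk] = [5, 15]
r2 m[φ3→wind] = [13, 7]
r2 m[φ4→sprk] = [9, 6]
r2 m[slip→φ0] = [11, 10]
r2 m[slip→φ1] = [12, 8]
r2 m[sprk→φ3] = [9, 6]
r2 m[sprk→φ4] = [5, 15]
r2 m[snow→φ0] = [1, 1]
r2 m[cld→φ2] = [1, 1]
r2 m[wind→φ1] = [182, 91]
r2 m[wind→φ2] = [65, 112]
r2 m[wind→φ3] = [70, 208]
r3 m[φ0→slip] = [12, 8]
r3 m[φ0→snow] = [98, 114]
r3 m[φ1→slip] = [1365, 1001]
r3 m[φ1→wind] = [56, 156]
r3 m[φ2→cld] = [1333, 1033]
r3 m[φ2→wind] = [14, 13]
r3 m[φ3→sprk] = [488, 1878]
r3 m[φ3→wind] = [90, 45]
r3 m[φ4→sprk] = [9, 6]
r3 m[slip→φ0] = [11, 10]
r3 m[slip→φ1] = [12, 8]
r3 m[sprk→φ3] = [9, 6]
r3 m[sprk→φ4] = [5, 15]
r3 m[snow→φ0] = [1, 1]
r3 m[cld→φ2] = [1, 1]
r3 m[wind→φ1] = [182, 91]
r3 m[wind→φ2] = [65, 112]
r3 m[wind→φ3] = [70, 208]
r4 m[φ0→slip] = [12, 8]
r4 m[φ0→snow] = [98, 114]
r4 m[φ1→slip] = [1365, 1001]
r4 m[φ1→wind] = [56, 156]
r4 m[φ2→cld] = [1333, 1033]
r4 m[φ2→wind] = [14, 13]
r4 m[φ3→sprk] = [488, 1878]
r4 m[φ3→wind] = [90, 45]
r4 m[φ4→sprk] = [9, 6]
r4 m[slip→φ0] = [1365, 1001]
r4 m[slip→φ1] = [12, 8]
r4 m[sprk→φ3] = [9, 6]
r4 m[sprk→φ4] = [488, 1878]
r4 m[snow→φ0] = [1, 1]
r4 m[cld→φ2] = [1, 1]
r4 m[wind→φ1] = [1260, 585]
r4 m[wind→φ2] = [5040, 7020]
r4 m[wind→φ3] = [784, 2028]
r5 m[φ0→slip] = [12, 8]
r5 m[φ0→snow] = [11921, 12467]
r5 m[φ1→slip] = [9135, 6525]
r5 m[φ1→wind] = [56, 156]
r5 m[φ2→cld] = [88380, 73440]
r5 m[φ2→wind] = [14, 13]
r5 m[φ3→sprk] = [5164, 19224]
r5 m[φ3→wind] = [90, 45]
r5 m[φ4→sprk] = [9, 6]
r5 m[slip→φ0] = [1365, 1001]
r5 m[slip→φ1] = [12, 8]
r5 m[sprk→φ3] = [9, 6]
r5 m[sprk→φ4] = [488, 1878]
r5 m[snow→φ0] = [1, 1]
r5 m[cld→φ2] = [1, 1]
r5 m[wind→φ1] = [1260, 585]
r5 m[wind→φ2] = [5040, 7020]
r5 m[wind→φ3] = [784, 2028]
r6 m[φ0→slip] = [12, 8]
r6 m[φ0→snow] = [11921, 12467]
r6 m[φ1→slip] = [9135, 6525]
r6 m[φ1→wind] = [56, 156]
r6 m[φ2→cld] = [88380, 73440]
r6 m[φ2→wind] = [14, 13]
r6 m[φ3→sprk] = [5164, 19224]
r6 m[φ3→wind] = [90, 45]
r6 m[φ4→sprk] = [9, 6]
r6 m[slip→φ0] = [9135, 6525]
r6 m[slip→φ1] = [12, 8]
r6 m[sprk→φ3] = [9, 6]
r6 m[sprk→φ4] = [5164, 19224]
r6 m[snow→φ0] = [1, 1]
r6 m[cld→φ2] = [1, 1]
r6 m[wind→φ1] = [1260, 585]
r6 m[wind→φ2] = [5040, 7020]
r6 m[wind→φ3] = [784, 2028]
r7 m[φ0→slip] = [12, 8]
r7 m[φ0→snow] = [79605, 82215]
r7 m[φ1→slip] = [9135, 6525]
r7 m[φ1→wind] = [56, 156]
r7 m[φ2→cld] = [88380, 73440]
r7 m[φ2→wind] = [14, 13]
r7 m[φ3→sprk] = [5164, 19224]
r7 m[φ3→wind] = [90, 45]
r7 m[φ4→sprk] = [9, 6]
r7 m[slip→φ0] = [9135, 6525]
r7 m[slip→φ1] = [12, 8]
r7 m[sprk→φ3] = [9, 6]
r7 m[sprk→φ4] = [5164, 19224]
r7 m[snow→φ0] = [1, 1]
r7 m[cld→φ2] = [1, 1]
r7 m[wind→φ1] = [1260, 585]
r7 m[wind→φ2] = [5040, 7020]
r7 m[wind→φ3] = [784, 2028]
r8 m[φ0→slip] = [12, 8]
r8 m[φ0→snow] = [79605, 82215]
r8 m[φ1→slip] = [9135, 6525]
r8 m[φ1→wind] = [56, 156]
r8 m[φ2→cld] = [88380, 73440]
r8 m[φ2→wind] = [14, 13]
r8 m[φ3→sprk] = [5164, 19224]
r8 m[φ3→wind] = [90, 45]
r8 m[φ4→sprk] = [9, 6]
r8 m[slip→φ0] = [9135, 6525]
r8 m[slip→φ1] = [12, 8]
r8 m[sprk→φ3] = [9, 6]
r8 m[sprk→φ4] = [5164, 19224]
r8 m[snow→φ0] = [1, 1]
r8 m[cld→φ2] = [1, 1]
r8 m[wind→φ1] = [1260, 585]
r8 m[wind→φ2] = [5040, 7020]
r8 m[wind→φ3] = [784, 2028]
fixed point reached at round 8
b[sprk] = ⊗ incoming = [46476, 115344]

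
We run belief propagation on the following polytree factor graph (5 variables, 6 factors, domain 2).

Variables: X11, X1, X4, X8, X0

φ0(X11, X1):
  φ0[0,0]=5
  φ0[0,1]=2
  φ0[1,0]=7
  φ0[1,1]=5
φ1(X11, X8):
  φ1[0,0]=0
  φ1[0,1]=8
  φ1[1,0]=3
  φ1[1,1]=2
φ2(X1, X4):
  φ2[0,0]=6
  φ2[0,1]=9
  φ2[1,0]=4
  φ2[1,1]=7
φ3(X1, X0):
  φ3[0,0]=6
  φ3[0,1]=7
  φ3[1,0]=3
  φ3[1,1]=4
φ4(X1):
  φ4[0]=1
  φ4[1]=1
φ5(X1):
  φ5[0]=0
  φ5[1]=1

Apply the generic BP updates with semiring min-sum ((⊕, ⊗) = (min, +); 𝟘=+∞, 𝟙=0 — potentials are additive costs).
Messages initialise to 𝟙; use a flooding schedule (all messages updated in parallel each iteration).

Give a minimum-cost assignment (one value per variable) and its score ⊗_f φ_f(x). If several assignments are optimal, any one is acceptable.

assignment: (X11=0, X1=1, X4=0, X8=0, X0=0); score = 11

init: all messages = 𝟙 over 2 values
r1 m[φ0→X11] = [2, 5]
r1 m[φ0→X1] = [5, 2]
r1 m[φ1→X11] = [0, 2]
r1 m[φ1→X8] = [0, 2]
r1 m[φ2→X1] = [6, 4]
r1 m[φ2→X4] = [4, 7]
r1 m[φ3→X1] = [6, 3]
r1 m[φ3→X0] = [3, 4]
r1 m[φ4→X1] = [1, 1]
r1 m[φ5→X1] = [0, 1]
r1 m[X11→φ0] = [0, 0]
r1 m[X11→φ1] = [0, 0]
r1 m[X1→φ0] = [0, 0]
r1 m[X1→φ2] = [0, 0]
r1 m[X1→φ3] = [0, 0]
r1 m[X1→φ4] = [0, 0]
r1 m[X1→φ5] = [0, 0]
r1 m[X4→φ2] = [0, 0]
r1 m[X8→φ1] = [0, 0]
r1 m[X0→φ3] = [0, 0]
r2 m[φ0→X11] = [2, 5]
r2 m[φ0→X1] = [5, 2]
r2 m[φ1→X11] = [0, 2]
r2 m[φ1→X8] = [0, 2]
r2 m[φ2→X1] = [6, 4]
r2 m[φ2→X4] = [4, 7]
r2 m[φ3→X1] = [6, 3]
r2 m[φ3→X0] = [3, 4]
r2 m[φ4→X1] = [1, 1]
r2 m[φ5→X1] = [0, 1]
r2 m[X11→φ0] = [0, 2]
r2 m[X11→φ1] = [2, 5]
r2 m[X1→φ0] = [13, 9]
r2 m[X1→φ2] = [12, 7]
r2 m[X1→φ3] = [12, 8]
r2 m[X1→φ4] = [17, 10]
r2 m[X1→φ5] = [18, 10]
r2 m[X4→φ2] = [0, 0]
r2 m[X8→φ1] = [0, 0]
r2 m[X0→φ3] = [0, 0]
r3 m[φ0→X11] = [11, 14]
r3 m[φ0→X1] = [5, 2]
r3 m[φ1→X11] = [0, 2]
r3 m[φ1→X8] = [2, 7]
r3 m[φ2→X1] = [6, 4]
r3 m[φ2→X4] = [11, 14]
r3 m[φ3→X1] = [6, 3]
r3 m[φ3→X0] = [11, 12]
r3 m[φ4→X1] = [1, 1]
r3 m[φ5→X1] = [0, 1]
r3 m[X11→φ0] = [0, 2]
r3 m[X11→φ1] = [2, 5]
r3 m[X1→φ0] = [13, 9]
r3 m[X1→φ2] = [12, 7]
r3 m[X1→φ3] = [12, 8]
r3 m[X1→φ4] = [17, 10]
r3 m[X1→φ5] = [18, 10]
r3 m[X4→φ2] = [0, 0]
r3 m[X8→φ1] = [0, 0]
r3 m[X0→φ3] = [0, 0]
r4 m[φ0→X11] = [11, 14]
r4 m[φ0→X1] = [5, 2]
r4 m[φ1→X11] = [0, 2]
r4 m[φ1→X8] = [2, 7]
r4 m[φ2→X1] = [6, 4]
r4 m[φ2→X4] = [11, 14]
r4 m[φ3→X1] = [6, 3]
r4 m[φ3→X0] = [11, 12]
r4 m[φ4→X1] = [1, 1]
r4 m[φ5→X1] = [0, 1]
r4 m[X11→φ0] = [0, 2]
r4 m[X11→φ1] = [11, 14]
r4 m[X1→φ0] = [13, 9]
r4 m[X1→φ2] = [12, 7]
r4 m[X1→φ3] = [12, 8]
r4 m[X1→φ4] = [17, 10]
r4 m[X1→φ5] = [18, 10]
r4 m[X4→φ2] = [0, 0]
r4 m[X8→φ1] = [0, 0]
r4 m[X0→φ3] = [0, 0]
r5 m[φ0→X11] = [11, 14]
r5 m[φ0→X1] = [5, 2]
r5 m[φ1→X11] = [0, 2]
r5 m[φ1→X8] = [11, 16]
r5 m[φ2→X1] = [6, 4]
r5 m[φ2→X4] = [11, 14]
r5 m[φ3→X1] = [6, 3]
r5 m[φ3→X0] = [11, 12]
r5 m[φ4→X1] = [1, 1]
r5 m[φ5→X1] = [0, 1]
r5 m[X11→φ0] = [0, 2]
r5 m[X11→φ1] = [11, 14]
r5 m[X1→φ0] = [13, 9]
r5 m[X1→φ2] = [12, 7]
r5 m[X1→φ3] = [12, 8]
r5 m[X1→φ4] = [17, 10]
r5 m[X1→φ5] = [18, 10]
r5 m[X4→φ2] = [0, 0]
r5 m[X8→φ1] = [0, 0]
r5 m[X0→φ3] = [0, 0]
r6 m[φ0→X11] = [11, 14]
r6 m[φ0→X1] = [5, 2]
r6 m[φ1→X11] = [0, 2]
r6 m[φ1→X8] = [11, 16]
r6 m[φ2→X1] = [6, 4]
r6 m[φ2→X4] = [11, 14]
r6 m[φ3→X1] = [6, 3]
r6 m[φ3→X0] = [11, 12]
r6 m[φ4→X1] = [1, 1]
r6 m[φ5→X1] = [0, 1]
r6 m[X11→φ0] = [0, 2]
r6 m[X11→φ1] = [11, 14]
r6 m[X1→φ0] = [13, 9]
r6 m[X1→φ2] = [12, 7]
r6 m[X1→φ3] = [12, 8]
r6 m[X1→φ4] = [17, 10]
r6 m[X1→φ5] = [18, 10]
r6 m[X4→φ2] = [0, 0]
r6 m[X8→φ1] = [0, 0]
r6 m[X0→φ3] = [0, 0]
fixed point reached at round 6
traceback from X11: (X11=0, X1=1, X4=0, X8=0, X0=0), score=11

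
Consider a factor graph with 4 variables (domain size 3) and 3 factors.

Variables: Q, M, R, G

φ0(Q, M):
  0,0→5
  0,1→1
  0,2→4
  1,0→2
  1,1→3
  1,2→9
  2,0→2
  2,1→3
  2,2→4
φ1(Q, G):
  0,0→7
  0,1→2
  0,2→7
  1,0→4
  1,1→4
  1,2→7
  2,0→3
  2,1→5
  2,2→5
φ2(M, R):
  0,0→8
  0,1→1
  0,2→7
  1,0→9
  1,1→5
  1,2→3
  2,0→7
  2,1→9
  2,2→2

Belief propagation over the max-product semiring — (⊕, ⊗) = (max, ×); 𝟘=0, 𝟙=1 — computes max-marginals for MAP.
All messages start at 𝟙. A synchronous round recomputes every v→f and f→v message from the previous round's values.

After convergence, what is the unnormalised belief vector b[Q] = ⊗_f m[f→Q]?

init: all messages = 𝟙 over 3 values
r1 m[φ0→Q] = [5, 9, 4]
r1 m[φ0→M] = [5, 3, 9]
r1 m[φ1→Q] = [7, 7, 5]
r1 m[φ1→G] = [7, 5, 7]
r1 m[φ2→M] = [8, 9, 9]
r1 m[φ2→R] = [9, 9, 7]
r1 m[Q→φ0] = [1, 1, 1]
r1 m[Q→φ1] = [1, 1, 1]
r1 m[M→φ0] = [1, 1, 1]
r1 m[M→φ2] = [1, 1, 1]
r1 m[R→φ2] = [1, 1, 1]
r1 m[G→φ1] = [1, 1, 1]
r2 m[φ0→Q] = [5, 9, 4]
r2 m[φ0→M] = [5, 3, 9]
r2 m[φ1→Q] = [7, 7, 5]
r2 m[φ1→G] = [7, 5, 7]
r2 m[φ2→M] = [8, 9, 9]
r2 m[φ2→R] = [9, 9, 7]
r2 m[Q→φ0] = [7, 7, 5]
r2 m[Q→φ1] = [5, 9, 4]
r2 m[M→φ0] = [8, 9, 9]
r2 m[M→φ2] = [5, 3, 9]
r2 m[R→φ2] = [1, 1, 1]
r2 m[G→φ1] = [1, 1, 1]
r3 m[φ0→Q] = [40, 81, 36]
r3 m[φ0→M] = [35, 21, 63]
r3 m[φ1→Q] = [7, 7, 5]
r3 m[φ1→G] = [36, 36, 63]
r3 m[φ2→M] = [8, 9, 9]
r3 m[φ2→R] = [63, 81, 35]
r3 m[Q→φ0] = [7, 7, 5]
r3 m[Q→φ1] = [5, 9, 4]
r3 m[M→φ0] = [8, 9, 9]
r3 m[M→φ2] = [5, 3, 9]
r3 m[R→φ2] = [1, 1, 1]
r3 m[G→φ1] = [1, 1, 1]
r4 m[φ0→Q] = [40, 81, 36]
r4 m[φ0→M] = [35, 21, 63]
r4 m[φ1→Q] = [7, 7, 5]
r4 m[φ1→G] = [36, 36, 63]
r4 m[φ2→M] = [8, 9, 9]
r4 m[φ2→R] = [63, 81, 35]
r4 m[Q→φ0] = [7, 7, 5]
r4 m[Q→φ1] = [40, 81, 36]
r4 m[M→φ0] = [8, 9, 9]
r4 m[M→φ2] = [35, 21, 63]
r4 m[R→φ2] = [1, 1, 1]
r4 m[G→φ1] = [1, 1, 1]
r5 m[φ0→Q] = [40, 81, 36]
r5 m[φ0→M] = [35, 21, 63]
r5 m[φ1→Q] = [7, 7, 5]
r5 m[φ1→G] = [324, 324, 567]
r5 m[φ2→M] = [8, 9, 9]
r5 m[φ2→R] = [441, 567, 245]
r5 m[Q→φ0] = [7, 7, 5]
r5 m[Q→φ1] = [40, 81, 36]
r5 m[M→φ0] = [8, 9, 9]
r5 m[M→φ2] = [35, 21, 63]
r5 m[R→φ2] = [1, 1, 1]
r5 m[G→φ1] = [1, 1, 1]
r6 m[φ0→Q] = [40, 81, 36]
r6 m[φ0→M] = [35, 21, 63]
r6 m[φ1→Q] = [7, 7, 5]
r6 m[φ1→G] = [324, 324, 567]
r6 m[φ2→M] = [8, 9, 9]
r6 m[φ2→R] = [441, 567, 245]
r6 m[Q→φ0] = [7, 7, 5]
r6 m[Q→φ1] = [40, 81, 36]
r6 m[M→φ0] = [8, 9, 9]
r6 m[M→φ2] = [35, 21, 63]
r6 m[R→φ2] = [1, 1, 1]
r6 m[G→φ1] = [1, 1, 1]
fixed point reached at round 6
b[Q] = ⊗ incoming = [280, 567, 180]

b[Q] = [280, 567, 180]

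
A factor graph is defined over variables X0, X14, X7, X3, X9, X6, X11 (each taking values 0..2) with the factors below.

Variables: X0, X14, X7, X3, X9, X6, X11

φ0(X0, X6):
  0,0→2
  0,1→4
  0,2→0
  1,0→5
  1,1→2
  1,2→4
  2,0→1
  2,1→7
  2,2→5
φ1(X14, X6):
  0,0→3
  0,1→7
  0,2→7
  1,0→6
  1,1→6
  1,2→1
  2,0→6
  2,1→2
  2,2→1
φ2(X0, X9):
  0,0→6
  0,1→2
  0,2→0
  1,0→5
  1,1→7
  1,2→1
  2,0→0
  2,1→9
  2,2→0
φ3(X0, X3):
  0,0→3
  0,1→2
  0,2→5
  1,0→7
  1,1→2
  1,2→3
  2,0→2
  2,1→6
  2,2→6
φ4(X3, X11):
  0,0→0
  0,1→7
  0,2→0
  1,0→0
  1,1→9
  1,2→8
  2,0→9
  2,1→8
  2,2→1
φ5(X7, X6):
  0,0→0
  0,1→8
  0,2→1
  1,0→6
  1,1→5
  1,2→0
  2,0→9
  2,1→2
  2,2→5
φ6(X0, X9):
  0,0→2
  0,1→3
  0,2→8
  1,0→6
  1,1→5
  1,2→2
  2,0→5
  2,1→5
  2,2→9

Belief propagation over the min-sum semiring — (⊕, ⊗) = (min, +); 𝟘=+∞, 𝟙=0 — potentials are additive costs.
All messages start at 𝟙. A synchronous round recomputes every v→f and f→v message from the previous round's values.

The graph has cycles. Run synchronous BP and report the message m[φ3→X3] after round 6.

message @ round 6 = [8, 7, 10]

init: all messages = 𝟙 over 3 values
r1 m[φ0→X0] = [0, 2, 1]
r1 m[φ0→X6] = [1, 2, 0]
r1 m[φ1→X14] = [3, 1, 1]
r1 m[φ1→X6] = [3, 2, 1]
r1 m[φ2→X0] = [0, 1, 0]
r1 m[φ2→X9] = [0, 2, 0]
r1 m[φ3→X0] = [2, 2, 2]
r1 m[φ3→X3] = [2, 2, 3]
r1 m[φ4→X3] = [0, 0, 1]
r1 m[φ4→X11] = [0, 7, 0]
r1 m[φ5→X7] = [0, 0, 2]
r1 m[φ5→X6] = [0, 2, 0]
r1 m[φ6→X0] = [2, 2, 5]
r1 m[φ6→X9] = [2, 3, 2]
r1 m[X0→φ0] = [0, 0, 0]
r1 m[X0→φ2] = [0, 0, 0]
r1 m[X0→φ3] = [0, 0, 0]
r1 m[X0→φ6] = [0, 0, 0]
r1 m[X14→φ1] = [0, 0, 0]
r1 m[X7→φ5] = [0, 0, 0]
r1 m[X3→φ3] = [0, 0, 0]
r1 m[X3→φ4] = [0, 0, 0]
r1 m[X9→φ2] = [0, 0, 0]
r1 m[X9→φ6] = [0, 0, 0]
r1 m[X6→φ0] = [0, 0, 0]
r1 m[X6→φ1] = [0, 0, 0]
r1 m[X6→φ5] = [0, 0, 0]
r1 m[X11→φ4] = [0, 0, 0]
r2 m[φ0→X0] = [0, 2, 1]
r2 m[φ0→X6] = [1, 2, 0]
r2 m[φ1→X14] = [3, 1, 1]
r2 m[φ1→X6] = [3, 2, 1]
r2 m[φ2→X0] = [0, 1, 0]
r2 m[φ2→X9] = [0, 2, 0]
r2 m[φ3→X0] = [2, 2, 2]
r2 m[φ3→X3] = [2, 2, 3]
r2 m[φ4→X3] = [0, 0, 1]
r2 m[φ4→X11] = [0, 7, 0]
r2 m[φ5→X7] = [0, 0, 2]
r2 m[φ5→X6] = [0, 2, 0]
r2 m[φ6→X0] = [2, 2, 5]
r2 m[φ6→X9] = [2, 3, 2]
r2 m[X0→φ0] = [4, 5, 7]
r2 m[X0→φ2] = [4, 6, 8]
r2 m[X0→φ3] = [2, 5, 6]
r2 m[X0→φ6] = [2, 5, 3]
r2 m[X14→φ1] = [0, 0, 0]
r2 m[X7→φ5] = [0, 0, 0]
r2 m[X3→φ3] = [0, 0, 1]
r2 m[X3→φ4] = [2, 2, 3]
r2 m[X9→φ2] = [2, 3, 2]
r2 m[X9→φ6] = [0, 2, 0]
r2 m[X6→φ0] = [3, 4, 1]
r2 m[X6→φ1] = [1, 4, 0]
r2 m[X6→φ5] = [4, 4, 1]
r2 m[X11→φ4] = [0, 0, 0]
r3 m[φ0→X0] = [1, 5, 4]
r3 m[φ0→X6] = [6, 7, 4]
r3 m[φ1→X14] = [4, 1, 1]
r3 m[φ1→X6] = [3, 2, 1]
r3 m[φ2→X0] = [2, 3, 2]
r3 m[φ2→X9] = [8, 6, 4]
r3 m[φ3→X0] = [2, 2, 2]
r3 m[φ3→X3] = [5, 4, 7]
r3 m[φ4→X3] = [0, 0, 1]
r3 m[φ4→X11] = [2, 9, 2]
r3 m[φ5→X7] = [2, 1, 6]
r3 m[φ5→X6] = [0, 2, 0]
r3 m[φ6→X0] = [2, 2, 5]
r3 m[φ6→X9] = [4, 5, 7]
r3 m[X0→φ0] = [4, 5, 7]
r3 m[X0→φ2] = [4, 6, 8]
r3 m[X0→φ3] = [2, 5, 6]
r3 m[X0→φ6] = [2, 5, 3]
r3 m[X14→φ1] = [0, 0, 0]
r3 m[X7→φ5] = [0, 0, 0]
r3 m[X3→φ3] = [0, 0, 1]
r3 m[X3→φ4] = [2, 2, 3]
r3 m[X9→φ2] = [2, 3, 2]
r3 m[X9→φ6] = [0, 2, 0]
r3 m[X6→φ0] = [3, 4, 1]
r3 m[X6→φ1] = [1, 4, 0]
r3 m[X6→φ5] = [4, 4, 1]
r3 m[X11→φ4] = [0, 0, 0]
r4 m[φ0→X0] = [1, 5, 4]
r4 m[φ0→X6] = [6, 7, 4]
r4 m[φ1→X14] = [4, 1, 1]
r4 m[φ1→X6] = [3, 2, 1]
r4 m[φ2→X0] = [2, 3, 2]
r4 m[φ2→X9] = [8, 6, 4]
r4 m[φ3→X0] = [2, 2, 2]
r4 m[φ3→X3] = [5, 4, 7]
r4 m[φ4→X3] = [0, 0, 1]
r4 m[φ4→X11] = [2, 9, 2]
r4 m[φ5→X7] = [2, 1, 6]
r4 m[φ5→X6] = [0, 2, 0]
r4 m[φ6→X0] = [2, 2, 5]
r4 m[φ6→X9] = [4, 5, 7]
r4 m[X0→φ0] = [6, 7, 9]
r4 m[X0→φ2] = [5, 9, 11]
r4 m[X0→φ3] = [5, 10, 11]
r4 m[X0→φ6] = [5, 10, 8]
r4 m[X14→φ1] = [0, 0, 0]
r4 m[X7→φ5] = [0, 0, 0]
r4 m[X3→φ3] = [0, 0, 1]
r4 m[X3→φ4] = [5, 4, 7]
r4 m[X9→φ2] = [4, 5, 7]
r4 m[X9→φ6] = [8, 6, 4]
r4 m[X6→φ0] = [3, 4, 1]
r4 m[X6→φ1] = [6, 9, 4]
r4 m[X6→φ5] = [9, 9, 5]
r4 m[X11→φ4] = [0, 0, 0]
r5 m[φ0→X0] = [1, 5, 4]
r5 m[φ0→X6] = [8, 9, 6]
r5 m[φ1→X14] = [9, 5, 5]
r5 m[φ1→X6] = [3, 2, 1]
r5 m[φ2→X0] = [7, 8, 4]
r5 m[φ2→X9] = [11, 7, 5]
r5 m[φ3→X0] = [2, 2, 2]
r5 m[φ3→X3] = [8, 7, 10]
r5 m[φ4→X3] = [0, 0, 1]
r5 m[φ4→X11] = [4, 12, 5]
r5 m[φ5→X7] = [6, 5, 10]
r5 m[φ5→X6] = [0, 2, 0]
r5 m[φ6→X0] = [9, 6, 11]
r5 m[φ6→X9] = [7, 8, 12]
r5 m[X0→φ0] = [6, 7, 9]
r5 m[X0→φ2] = [5, 9, 11]
r5 m[X0→φ3] = [5, 10, 11]
r5 m[X0→φ6] = [5, 10, 8]
r5 m[X14→φ1] = [0, 0, 0]
r5 m[X7→φ5] = [0, 0, 0]
r5 m[X3→φ3] = [0, 0, 1]
r5 m[X3→φ4] = [5, 4, 7]
r5 m[X9→φ2] = [4, 5, 7]
r5 m[X9→φ6] = [8, 6, 4]
r5 m[X6→φ0] = [3, 4, 1]
r5 m[X6→φ1] = [6, 9, 4]
r5 m[X6→φ5] = [9, 9, 5]
r5 m[X11→φ4] = [0, 0, 0]
r6 m[φ0→X0] = [1, 5, 4]
r6 m[φ0→X6] = [8, 9, 6]
r6 m[φ1→X14] = [9, 5, 5]
r6 m[φ1→X6] = [3, 2, 1]
r6 m[φ2→X0] = [7, 8, 4]
r6 m[φ2→X9] = [11, 7, 5]
r6 m[φ3→X0] = [2, 2, 2]
r6 m[φ3→X3] = [8, 7, 10]
r6 m[φ4→X3] = [0, 0, 1]
r6 m[φ4→X11] = [4, 12, 5]
r6 m[φ5→X7] = [6, 5, 10]
r6 m[φ5→X6] = [0, 2, 0]
r6 m[φ6→X0] = [9, 6, 11]
r6 m[φ6→X9] = [7, 8, 12]
r6 m[X0→φ0] = [18, 16, 17]
r6 m[X0→φ2] = [12, 13, 17]
r6 m[X0→φ3] = [17, 19, 19]
r6 m[X0→φ6] = [10, 15, 10]
r6 m[X14→φ1] = [0, 0, 0]
r6 m[X7→φ5] = [0, 0, 0]
r6 m[X3→φ3] = [0, 0, 1]
r6 m[X3→φ4] = [8, 7, 10]
r6 m[X9→φ2] = [7, 8, 12]
r6 m[X9→φ6] = [11, 7, 5]
r6 m[X6→φ0] = [3, 4, 1]
r6 m[X6→φ1] = [8, 11, 6]
r6 m[X6→φ5] = [11, 11, 7]
r6 m[X11→φ4] = [0, 0, 0]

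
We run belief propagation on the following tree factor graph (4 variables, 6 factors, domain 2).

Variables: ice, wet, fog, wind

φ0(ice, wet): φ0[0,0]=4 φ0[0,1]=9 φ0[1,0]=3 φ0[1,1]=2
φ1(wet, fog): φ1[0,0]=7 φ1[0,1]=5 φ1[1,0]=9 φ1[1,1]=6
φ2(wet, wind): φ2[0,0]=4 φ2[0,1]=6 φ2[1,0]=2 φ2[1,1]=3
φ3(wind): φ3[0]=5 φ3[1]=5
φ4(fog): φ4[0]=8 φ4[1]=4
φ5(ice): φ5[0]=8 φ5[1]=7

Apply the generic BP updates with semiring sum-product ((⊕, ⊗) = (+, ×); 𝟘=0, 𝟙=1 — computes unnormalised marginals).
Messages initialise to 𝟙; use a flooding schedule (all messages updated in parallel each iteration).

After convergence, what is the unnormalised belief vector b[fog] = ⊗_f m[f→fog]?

init: all messages = 𝟙 over 2 values
r1 m[φ0→ice] = [13, 5]
r1 m[φ0→wet] = [7, 11]
r1 m[φ1→wet] = [12, 15]
r1 m[φ1→fog] = [16, 11]
r1 m[φ2→wet] = [10, 5]
r1 m[φ2→wind] = [6, 9]
r1 m[φ3→wind] = [5, 5]
r1 m[φ4→fog] = [8, 4]
r1 m[φ5→ice] = [8, 7]
r1 m[ice→φ0] = [1, 1]
r1 m[ice→φ5] = [1, 1]
r1 m[wet→φ0] = [1, 1]
r1 m[wet→φ1] = [1, 1]
r1 m[wet→φ2] = [1, 1]
r1 m[fog→φ1] = [1, 1]
r1 m[fog→φ4] = [1, 1]
r1 m[wind→φ2] = [1, 1]
r1 m[wind→φ3] = [1, 1]
r2 m[φ0→ice] = [13, 5]
r2 m[φ0→wet] = [7, 11]
r2 m[φ1→wet] = [12, 15]
r2 m[φ1→fog] = [16, 11]
r2 m[φ2→wet] = [10, 5]
r2 m[φ2→wind] = [6, 9]
r2 m[φ3→wind] = [5, 5]
r2 m[φ4→fog] = [8, 4]
r2 m[φ5→ice] = [8, 7]
r2 m[ice→φ0] = [8, 7]
r2 m[ice→φ5] = [13, 5]
r2 m[wet→φ0] = [120, 75]
r2 m[wet→φ1] = [70, 55]
r2 m[wet→φ2] = [84, 165]
r2 m[fog→φ1] = [8, 4]
r2 m[fog→φ4] = [16, 11]
r2 m[wind→φ2] = [5, 5]
r2 m[wind→φ3] = [6, 9]
r3 m[φ0→ice] = [1155, 510]
r3 m[φ0→wet] = [53, 86]
r3 m[φ1→wet] = [76, 96]
r3 m[φ1→fog] = [985, 680]
r3 m[φ2→wet] = [50, 25]
r3 m[φ2→wind] = [666, 999]
r3 m[φ3→wind] = [5, 5]
r3 m[φ4→fog] = [8, 4]
r3 m[φ5→ice] = [8, 7]
r3 m[ice→φ0] = [8, 7]
r3 m[ice→φ5] = [13, 5]
r3 m[wet→φ0] = [120, 75]
r3 m[wet→φ1] = [70, 55]
r3 m[wet→φ2] = [84, 165]
r3 m[fog→φ1] = [8, 4]
r3 m[fog→φ4] = [16, 11]
r3 m[wind→φ2] = [5, 5]
r3 m[wind→φ3] = [6, 9]
r4 m[φ0→ice] = [1155, 510]
r4 m[φ0→wet] = [53, 86]
r4 m[φ1→wet] = [76, 96]
r4 m[φ1→fog] = [985, 680]
r4 m[φ2→wet] = [50, 25]
r4 m[φ2→wind] = [666, 999]
r4 m[φ3→wind] = [5, 5]
r4 m[φ4→fog] = [8, 4]
r4 m[φ5→ice] = [8, 7]
r4 m[ice→φ0] = [8, 7]
r4 m[ice→φ5] = [1155, 510]
r4 m[wet→φ0] = [3800, 2400]
r4 m[wet→φ1] = [2650, 2150]
r4 m[wet→φ2] = [4028, 8256]
r4 m[fog→φ1] = [8, 4]
r4 m[fog→φ4] = [985, 680]
r4 m[wind→φ2] = [5, 5]
r4 m[wind→φ3] = [666, 999]
r5 m[φ0→ice] = [36800, 16200]
r5 m[φ0→wet] = [53, 86]
r5 m[φ1→wet] = [76, 96]
r5 m[φ1→fog] = [37900, 26150]
r5 m[φ2→wet] = [50, 25]
r5 m[φ2→wind] = [32624, 48936]
r5 m[φ3→wind] = [5, 5]
r5 m[φ4→fog] = [8, 4]
r5 m[φ5→ice] = [8, 7]
r5 m[ice→φ0] = [8, 7]
r5 m[ice→φ5] = [1155, 510]
r5 m[wet→φ0] = [3800, 2400]
r5 m[wet→φ1] = [2650, 2150]
r5 m[wet→φ2] = [4028, 8256]
r5 m[fog→φ1] = [8, 4]
r5 m[fog→φ4] = [985, 680]
r5 m[wind→φ2] = [5, 5]
r5 m[wind→φ3] = [666, 999]
r6 m[φ0→ice] = [36800, 16200]
r6 m[φ0→wet] = [53, 86]
r6 m[φ1→wet] = [76, 96]
r6 m[φ1→fog] = [37900, 26150]
r6 m[φ2→wet] = [50, 25]
r6 m[φ2→wind] = [32624, 48936]
r6 m[φ3→wind] = [5, 5]
r6 m[φ4→fog] = [8, 4]
r6 m[φ5→ice] = [8, 7]
r6 m[ice→φ0] = [8, 7]
r6 m[ice→φ5] = [36800, 16200]
r6 m[wet→φ0] = [3800, 2400]
r6 m[wet→φ1] = [2650, 2150]
r6 m[wet→φ2] = [4028, 8256]
r6 m[fog→φ1] = [8, 4]
r6 m[fog→φ4] = [37900, 26150]
r6 m[wind→φ2] = [5, 5]
r6 m[wind→φ3] = [32624, 48936]
r7 m[φ0→ice] = [36800, 16200]
r7 m[φ0→wet] = [53, 86]
r7 m[φ1→wet] = [76, 96]
r7 m[φ1→fog] = [37900, 26150]
r7 m[φ2→wet] = [50, 25]
r7 m[φ2→wind] = [32624, 48936]
r7 m[φ3→wind] = [5, 5]
r7 m[φ4→fog] = [8, 4]
r7 m[φ5→ice] = [8, 7]
r7 m[ice→φ0] = [8, 7]
r7 m[ice→φ5] = [36800, 16200]
r7 m[wet→φ0] = [3800, 2400]
r7 m[wet→φ1] = [2650, 2150]
r7 m[wet→φ2] = [4028, 8256]
r7 m[fog→φ1] = [8, 4]
r7 m[fog→φ4] = [37900, 26150]
r7 m[wind→φ2] = [5, 5]
r7 m[wind→φ3] = [32624, 48936]
fixed point reached at round 7
b[fog] = ⊗ incoming = [303200, 104600]

b[fog] = [303200, 104600]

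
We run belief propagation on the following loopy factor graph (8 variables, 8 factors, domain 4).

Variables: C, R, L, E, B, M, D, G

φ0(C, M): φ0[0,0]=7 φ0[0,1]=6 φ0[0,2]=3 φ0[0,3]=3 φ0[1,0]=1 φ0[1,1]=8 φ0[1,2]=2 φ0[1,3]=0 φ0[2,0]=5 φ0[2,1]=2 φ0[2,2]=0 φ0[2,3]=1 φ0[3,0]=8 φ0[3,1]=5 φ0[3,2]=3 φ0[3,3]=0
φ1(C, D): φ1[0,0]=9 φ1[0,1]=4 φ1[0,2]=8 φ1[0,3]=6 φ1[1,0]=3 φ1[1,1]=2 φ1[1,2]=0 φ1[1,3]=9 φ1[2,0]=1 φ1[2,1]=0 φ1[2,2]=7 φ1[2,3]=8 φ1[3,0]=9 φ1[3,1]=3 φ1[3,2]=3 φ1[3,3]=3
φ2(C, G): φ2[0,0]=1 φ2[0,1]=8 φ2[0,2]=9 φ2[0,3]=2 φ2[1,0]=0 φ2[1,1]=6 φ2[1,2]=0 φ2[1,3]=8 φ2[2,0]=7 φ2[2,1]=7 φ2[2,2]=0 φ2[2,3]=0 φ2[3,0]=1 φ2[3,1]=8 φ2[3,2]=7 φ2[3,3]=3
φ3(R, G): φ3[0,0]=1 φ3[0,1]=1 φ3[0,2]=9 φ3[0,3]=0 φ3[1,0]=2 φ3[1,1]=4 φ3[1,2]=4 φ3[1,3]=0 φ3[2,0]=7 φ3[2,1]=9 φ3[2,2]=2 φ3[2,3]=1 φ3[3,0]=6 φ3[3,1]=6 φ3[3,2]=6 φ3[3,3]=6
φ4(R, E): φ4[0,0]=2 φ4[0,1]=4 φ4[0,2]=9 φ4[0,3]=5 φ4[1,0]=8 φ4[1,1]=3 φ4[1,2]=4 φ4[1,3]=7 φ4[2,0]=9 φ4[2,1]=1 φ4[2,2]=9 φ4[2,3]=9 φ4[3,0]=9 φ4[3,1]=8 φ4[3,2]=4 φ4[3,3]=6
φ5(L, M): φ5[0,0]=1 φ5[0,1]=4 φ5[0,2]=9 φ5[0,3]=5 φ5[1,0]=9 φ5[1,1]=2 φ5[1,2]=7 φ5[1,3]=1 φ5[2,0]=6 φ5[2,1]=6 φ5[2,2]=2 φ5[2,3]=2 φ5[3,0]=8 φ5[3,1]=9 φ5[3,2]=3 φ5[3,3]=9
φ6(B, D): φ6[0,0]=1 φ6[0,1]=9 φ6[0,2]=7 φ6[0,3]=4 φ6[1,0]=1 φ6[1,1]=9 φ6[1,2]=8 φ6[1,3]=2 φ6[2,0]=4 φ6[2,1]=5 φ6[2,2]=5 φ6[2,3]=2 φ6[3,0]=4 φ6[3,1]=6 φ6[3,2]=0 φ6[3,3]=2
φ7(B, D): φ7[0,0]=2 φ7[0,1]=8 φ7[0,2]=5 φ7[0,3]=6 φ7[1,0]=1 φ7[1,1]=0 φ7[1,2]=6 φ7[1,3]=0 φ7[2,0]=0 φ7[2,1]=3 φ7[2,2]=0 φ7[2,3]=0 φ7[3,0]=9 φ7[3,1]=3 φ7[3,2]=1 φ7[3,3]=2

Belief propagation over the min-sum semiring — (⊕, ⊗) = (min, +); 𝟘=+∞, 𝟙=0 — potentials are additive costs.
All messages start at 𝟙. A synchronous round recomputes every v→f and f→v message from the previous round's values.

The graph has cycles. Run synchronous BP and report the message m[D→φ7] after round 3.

init: all messages = 𝟙 over 4 values
r1 m[φ0→C] = [3, 0, 0, 0]
r1 m[φ0→M] = [1, 2, 0, 0]
r1 m[φ1→C] = [4, 0, 0, 3]
r1 m[φ1→D] = [1, 0, 0, 3]
r1 m[φ2→C] = [1, 0, 0, 1]
r1 m[φ2→G] = [0, 6, 0, 0]
r1 m[φ3→R] = [0, 0, 1, 6]
r1 m[φ3→G] = [1, 1, 2, 0]
r1 m[φ4→R] = [2, 3, 1, 4]
r1 m[φ4→E] = [2, 1, 4, 5]
r1 m[φ5→L] = [1, 1, 2, 3]
r1 m[φ5→M] = [1, 2, 2, 1]
r1 m[φ6→B] = [1, 1, 2, 0]
r1 m[φ6→D] = [1, 5, 0, 2]
r1 m[φ7→B] = [2, 0, 0, 1]
r1 m[φ7→D] = [0, 0, 0, 0]
r1 m[C→φ0] = [0, 0, 0, 0]
r1 m[C→φ1] = [0, 0, 0, 0]
r1 m[C→φ2] = [0, 0, 0, 0]
r1 m[R→φ3] = [0, 0, 0, 0]
r1 m[R→φ4] = [0, 0, 0, 0]
r1 m[L→φ5] = [0, 0, 0, 0]
r1 m[E→φ4] = [0, 0, 0, 0]
r1 m[B→φ6] = [0, 0, 0, 0]
r1 m[B→φ7] = [0, 0, 0, 0]
r1 m[M→φ0] = [0, 0, 0, 0]
r1 m[M→φ5] = [0, 0, 0, 0]
r1 m[D→φ1] = [0, 0, 0, 0]
r1 m[D→φ6] = [0, 0, 0, 0]
r1 m[D→φ7] = [0, 0, 0, 0]
r1 m[G→φ2] = [0, 0, 0, 0]
r1 m[G→φ3] = [0, 0, 0, 0]
r2 m[φ0→C] = [3, 0, 0, 0]
r2 m[φ0→M] = [1, 2, 0, 0]
r2 m[φ1→C] = [4, 0, 0, 3]
r2 m[φ1→D] = [1, 0, 0, 3]
r2 m[φ2→C] = [1, 0, 0, 1]
r2 m[φ2→G] = [0, 6, 0, 0]
r2 m[φ3→R] = [0, 0, 1, 6]
r2 m[φ3→G] = [1, 1, 2, 0]
r2 m[φ4→R] = [2, 3, 1, 4]
r2 m[φ4→E] = [2, 1, 4, 5]
r2 m[φ5→L] = [1, 1, 2, 3]
r2 m[φ5→M] = [1, 2, 2, 1]
r2 m[φ6→B] = [1, 1, 2, 0]
r2 m[φ6→D] = [1, 5, 0, 2]
r2 m[φ7→B] = [2, 0, 0, 1]
r2 m[φ7→D] = [0, 0, 0, 0]
r2 m[C→φ0] = [5, 0, 0, 4]
r2 m[C→φ1] = [4, 0, 0, 1]
r2 m[C→φ2] = [7, 0, 0, 3]
r2 m[R→φ3] = [2, 3, 1, 4]
r2 m[R→φ4] = [0, 0, 1, 6]
r2 m[L→φ5] = [0, 0, 0, 0]
r2 m[E→φ4] = [0, 0, 0, 0]
r2 m[B→φ6] = [2, 0, 0, 1]
r2 m[B→φ7] = [1, 1, 2, 0]
r2 m[M→φ0] = [1, 2, 2, 1]
r2 m[M→φ5] = [1, 2, 0, 0]
r2 m[D→φ1] = [1, 5, 0, 2]
r2 m[D→φ6] = [1, 0, 0, 3]
r2 m[D→φ7] = [2, 5, 0, 5]
r2 m[G→φ2] = [1, 1, 2, 0]
r2 m[G→φ3] = [0, 6, 0, 0]
r3 m[φ0→C] = [4, 1, 2, 1]
r3 m[φ0→M] = [1, 2, 0, 0]
r3 m[φ1→C] = [8, 0, 2, 3]
r3 m[φ1→D] = [1, 0, 0, 4]
r3 m[φ2→C] = [2, 1, 0, 2]
r3 m[φ2→G] = [0, 6, 0, 0]
r3 m[φ3→R] = [0, 0, 1, 6]
r3 m[φ3→G] = [3, 3, 3, 2]
r3 m[φ4→R] = [2, 3, 1, 4]
r3 m[φ4→E] = [2, 2, 4, 5]
r3 m[φ5→L] = [2, 1, 2, 3]
r3 m[φ5→M] = [1, 2, 2, 1]
r3 m[φ6→B] = [2, 2, 5, 0]
r3 m[φ6→D] = [1, 5, 1, 2]
r3 m[φ7→B] = [4, 3, 0, 1]
r3 m[φ7→D] = [2, 1, 1, 1]
r3 m[C→φ0] = [5, 0, 0, 4]
r3 m[C→φ1] = [4, 0, 0, 1]
r3 m[C→φ2] = [7, 0, 0, 3]
r3 m[R→φ3] = [2, 3, 1, 4]
r3 m[R→φ4] = [0, 0, 1, 6]
r3 m[L→φ5] = [0, 0, 0, 0]
r3 m[E→φ4] = [0, 0, 0, 0]
r3 m[B→φ6] = [2, 0, 0, 1]
r3 m[B→φ7] = [1, 1, 2, 0]
r3 m[M→φ0] = [1, 2, 2, 1]
r3 m[M→φ5] = [1, 2, 0, 0]
r3 m[D→φ1] = [1, 5, 0, 2]
r3 m[D→φ6] = [1, 0, 0, 3]
r3 m[D→φ7] = [2, 5, 0, 5]
r3 m[G→φ2] = [1, 1, 2, 0]
r3 m[G→φ3] = [0, 6, 0, 0]

message @ round 3 = [2, 5, 0, 5]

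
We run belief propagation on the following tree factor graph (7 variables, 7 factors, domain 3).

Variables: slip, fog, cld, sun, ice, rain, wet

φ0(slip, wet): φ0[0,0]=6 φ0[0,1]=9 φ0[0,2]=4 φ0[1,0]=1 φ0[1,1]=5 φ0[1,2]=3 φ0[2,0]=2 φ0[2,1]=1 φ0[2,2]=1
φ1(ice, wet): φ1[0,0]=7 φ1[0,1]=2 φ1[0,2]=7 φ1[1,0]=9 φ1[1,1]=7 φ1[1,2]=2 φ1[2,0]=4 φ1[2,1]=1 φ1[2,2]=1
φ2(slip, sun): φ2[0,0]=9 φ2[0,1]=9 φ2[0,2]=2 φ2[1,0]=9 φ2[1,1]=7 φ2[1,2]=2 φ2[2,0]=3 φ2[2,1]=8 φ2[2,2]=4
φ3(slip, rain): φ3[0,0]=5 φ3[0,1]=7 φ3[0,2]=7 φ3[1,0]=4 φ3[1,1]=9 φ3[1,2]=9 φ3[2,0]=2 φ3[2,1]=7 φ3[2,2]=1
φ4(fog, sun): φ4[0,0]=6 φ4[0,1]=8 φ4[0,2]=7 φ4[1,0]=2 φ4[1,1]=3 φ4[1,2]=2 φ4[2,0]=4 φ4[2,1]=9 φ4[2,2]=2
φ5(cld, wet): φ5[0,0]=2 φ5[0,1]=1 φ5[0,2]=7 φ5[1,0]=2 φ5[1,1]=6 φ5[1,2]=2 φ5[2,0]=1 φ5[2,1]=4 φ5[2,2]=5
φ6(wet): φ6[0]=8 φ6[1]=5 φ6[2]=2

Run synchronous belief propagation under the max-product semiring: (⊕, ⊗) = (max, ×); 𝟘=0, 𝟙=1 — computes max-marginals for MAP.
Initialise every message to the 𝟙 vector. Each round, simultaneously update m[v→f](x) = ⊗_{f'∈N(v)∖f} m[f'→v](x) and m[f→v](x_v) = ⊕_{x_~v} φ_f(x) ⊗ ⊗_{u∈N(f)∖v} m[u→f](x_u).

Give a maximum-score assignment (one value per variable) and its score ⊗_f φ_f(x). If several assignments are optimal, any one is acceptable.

assignment: (slip=0, fog=2, cld=1, sun=1, ice=1, rain=1, wet=1); score = 1071630

init: all messages = 𝟙 over 3 values
r1 m[φ0→slip] = [9, 5, 2]
r1 m[φ0→wet] = [6, 9, 4]
r1 m[φ1→ice] = [7, 9, 4]
r1 m[φ1→wet] = [9, 7, 7]
r1 m[φ2→slip] = [9, 9, 8]
r1 m[φ2→sun] = [9, 9, 4]
r1 m[φ3→slip] = [7, 9, 7]
r1 m[φ3→rain] = [5, 9, 9]
r1 m[φ4→fog] = [8, 3, 9]
r1 m[φ4→sun] = [6, 9, 7]
r1 m[φ5→cld] = [7, 6, 5]
r1 m[φ5→wet] = [2, 6, 7]
r1 m[φ6→wet] = [8, 5, 2]
r1 m[slip→φ0] = [1, 1, 1]
r1 m[slip→φ2] = [1, 1, 1]
r1 m[slip→φ3] = [1, 1, 1]
r1 m[fog→φ4] = [1, 1, 1]
r1 m[cld→φ5] = [1, 1, 1]
r1 m[sun→φ2] = [1, 1, 1]
r1 m[sun→φ4] = [1, 1, 1]
r1 m[ice→φ1] = [1, 1, 1]
r1 m[rain→φ3] = [1, 1, 1]
r1 m[wet→φ0] = [1, 1, 1]
r1 m[wet→φ1] = [1, 1, 1]
r1 m[wet→φ5] = [1, 1, 1]
r1 m[wet→φ6] = [1, 1, 1]
r2 m[φ0→slip] = [9, 5, 2]
r2 m[φ0→wet] = [6, 9, 4]
r2 m[φ1→ice] = [7, 9, 4]
r2 m[φ1→wet] = [9, 7, 7]
r2 m[φ2→slip] = [9, 9, 8]
r2 m[φ2→sun] = [9, 9, 4]
r2 m[φ3→slip] = [7, 9, 7]
r2 m[φ3→rain] = [5, 9, 9]
r2 m[φ4→fog] = [8, 3, 9]
r2 m[φ4→sun] = [6, 9, 7]
r2 m[φ5→cld] = [7, 6, 5]
r2 m[φ5→wet] = [2, 6, 7]
r2 m[φ6→wet] = [8, 5, 2]
r2 m[slip→φ0] = [63, 81, 56]
r2 m[slip→φ2] = [63, 45, 14]
r2 m[slip→φ3] = [81, 45, 16]
r2 m[fog→φ4] = [1, 1, 1]
r2 m[cld→φ5] = [1, 1, 1]
r2 m[sun→φ2] = [6, 9, 7]
r2 m[sun→φ4] = [9, 9, 4]
r2 m[ice→φ1] = [1, 1, 1]
r2 m[rain→φ3] = [1, 1, 1]
r2 m[wet→φ0] = [144, 210, 98]
r2 m[wet→φ1] = [96, 270, 56]
r2 m[wet→φ5] = [432, 315, 56]
r2 m[wet→φ6] = [108, 378, 196]
r3 m[φ0→slip] = [1890, 1050, 288]
r3 m[φ0→wet] = [378, 567, 252]
r3 m[φ1→ice] = [672, 1890, 384]
r3 m[φ1→wet] = [9, 7, 7]
r3 m[φ2→slip] = [81, 63, 72]
r3 m[φ2→sun] = [567, 567, 126]
r3 m[φ3→slip] = [7, 9, 7]
r3 m[φ3→rain] = [405, 567, 567]
r3 m[φ4→fog] = [72, 27, 81]
r3 m[φ4→sun] = [6, 9, 7]
r3 m[φ5→cld] = [864, 1890, 1260]
r3 m[φ5→wet] = [2, 6, 7]
r3 m[φ6→wet] = [8, 5, 2]
r3 m[slip→φ0] = [63, 81, 56]
r3 m[slip→φ2] = [63, 45, 14]
r3 m[slip→φ3] = [81, 45, 16]
r3 m[fog→φ4] = [1, 1, 1]
r3 m[cld→φ5] = [1, 1, 1]
r3 m[sun→φ2] = [6, 9, 7]
r3 m[sun→φ4] = [9, 9, 4]
r3 m[ice→φ1] = [1, 1, 1]
r3 m[rain→φ3] = [1, 1, 1]
r3 m[wet→φ0] = [144, 210, 98]
r3 m[wet→φ1] = [96, 270, 56]
r3 m[wet→φ5] = [432, 315, 56]
r3 m[wet→φ6] = [108, 378, 196]
r4 m[φ0→slip] = [1890, 1050, 288]
r4 m[φ0→wet] = [378, 567, 252]
r4 m[φ1→ice] = [672, 1890, 384]
r4 m[φ1→wet] = [9, 7, 7]
r4 m[φ2→slip] = [81, 63, 72]
r4 m[φ2→sun] = [567, 567, 126]
r4 m[φ3→slip] = [7, 9, 7]
r4 m[φ3→rain] = [405, 567, 567]
r4 m[φ4→fog] = [72, 27, 81]
r4 m[φ4→sun] = [6, 9, 7]
r4 m[φ5→cld] = [864, 1890, 1260]
r4 m[φ5→wet] = [2, 6, 7]
r4 m[φ6→wet] = [8, 5, 2]
r4 m[slip→φ0] = [567, 567, 504]
r4 m[slip→φ2] = [13230, 9450, 2016]
r4 m[slip→φ3] = [153090, 66150, 20736]
r4 m[fog→φ4] = [1, 1, 1]
r4 m[cld→φ5] = [1, 1, 1]
r4 m[sun→φ2] = [6, 9, 7]
r4 m[sun→φ4] = [567, 567, 126]
r4 m[ice→φ1] = [1, 1, 1]
r4 m[rain→φ3] = [1, 1, 1]
r4 m[wet→φ0] = [144, 210, 98]
r4 m[wet→φ1] = [6048, 17010, 3528]
r4 m[wet→φ5] = [27216, 19845, 3528]
r4 m[wet→φ6] = [6804, 23814, 12348]
r5 m[φ0→slip] = [1890, 1050, 288]
r5 m[φ0→wet] = [3402, 5103, 2268]
r5 m[φ1→ice] = [42336, 119070, 24192]
r5 m[φ1→wet] = [9, 7, 7]
r5 m[φ2→slip] = [81, 63, 72]
r5 m[φ2→sun] = [119070, 119070, 26460]
r5 m[φ3→slip] = [7, 9, 7]
r5 m[φ3→rain] = [765450, 1071630, 1071630]
r5 m[φ4→fog] = [4536, 1701, 5103]
r5 m[φ4→sun] = [6, 9, 7]
r5 m[φ5→cld] = [54432, 119070, 79380]
r5 m[φ5→wet] = [2, 6, 7]
r5 m[φ6→wet] = [8, 5, 2]
r5 m[slip→φ0] = [567, 567, 504]
r5 m[slip→φ2] = [13230, 9450, 2016]
r5 m[slip→φ3] = [153090, 66150, 20736]
r5 m[fog→φ4] = [1, 1, 1]
r5 m[cld→φ5] = [1, 1, 1]
r5 m[sun→φ2] = [6, 9, 7]
r5 m[sun→φ4] = [567, 567, 126]
r5 m[ice→φ1] = [1, 1, 1]
r5 m[rain→φ3] = [1, 1, 1]
r5 m[wet→φ0] = [144, 210, 98]
r5 m[wet→φ1] = [6048, 17010, 3528]
r5 m[wet→φ5] = [27216, 19845, 3528]
r5 m[wet→φ6] = [6804, 23814, 12348]
r6 m[φ0→slip] = [1890, 1050, 288]
r6 m[φ0→wet] = [3402, 5103, 2268]
r6 m[φ1→ice] = [42336, 119070, 24192]
r6 m[φ1→wet] = [9, 7, 7]
r6 m[φ2→slip] = [81, 63, 72]
r6 m[φ2→sun] = [119070, 119070, 26460]
r6 m[φ3→slip] = [7, 9, 7]
r6 m[φ3→rain] = [765450, 1071630, 1071630]
r6 m[φ4→fog] = [4536, 1701, 5103]
r6 m[φ4→sun] = [6, 9, 7]
r6 m[φ5→cld] = [54432, 119070, 79380]
r6 m[φ5→wet] = [2, 6, 7]
r6 m[φ6→wet] = [8, 5, 2]
r6 m[slip→φ0] = [567, 567, 504]
r6 m[slip→φ2] = [13230, 9450, 2016]
r6 m[slip→φ3] = [153090, 66150, 20736]
r6 m[fog→φ4] = [1, 1, 1]
r6 m[cld→φ5] = [1, 1, 1]
r6 m[sun→φ2] = [6, 9, 7]
r6 m[sun→φ4] = [119070, 119070, 26460]
r6 m[ice→φ1] = [1, 1, 1]
r6 m[rain→φ3] = [1, 1, 1]
r6 m[wet→φ0] = [144, 210, 98]
r6 m[wet→φ1] = [54432, 153090, 31752]
r6 m[wet→φ5] = [244944, 178605, 31752]
r6 m[wet→φ6] = [61236, 214326, 111132]
r7 m[φ0→slip] = [1890, 1050, 288]
r7 m[φ0→wet] = [3402, 5103, 2268]
r7 m[φ1→ice] = [381024, 1071630, 217728]
r7 m[φ1→wet] = [9, 7, 7]
r7 m[φ2→slip] = [81, 63, 72]
r7 m[φ2→sun] = [119070, 119070, 26460]
r7 m[φ3→slip] = [7, 9, 7]
r7 m[φ3→rain] = [765450, 1071630, 1071630]
r7 m[φ4→fog] = [952560, 357210, 1071630]
r7 m[φ4→sun] = [6, 9, 7]
r7 m[φ5→cld] = [489888, 1071630, 714420]
r7 m[φ5→wet] = [2, 6, 7]
r7 m[φ6→wet] = [8, 5, 2]
r7 m[slip→φ0] = [567, 567, 504]
r7 m[slip→φ2] = [13230, 9450, 2016]
r7 m[slip→φ3] = [153090, 66150, 20736]
r7 m[fog→φ4] = [1, 1, 1]
r7 m[cld→φ5] = [1, 1, 1]
r7 m[sun→φ2] = [6, 9, 7]
r7 m[sun→φ4] = [119070, 119070, 26460]
r7 m[ice→φ1] = [1, 1, 1]
r7 m[rain→φ3] = [1, 1, 1]
r7 m[wet→φ0] = [144, 210, 98]
r7 m[wet→φ1] = [54432, 153090, 31752]
r7 m[wet→φ5] = [244944, 178605, 31752]
r7 m[wet→φ6] = [61236, 214326, 111132]
r8 m[φ0→slip] = [1890, 1050, 288]
r8 m[φ0→wet] = [3402, 5103, 2268]
r8 m[φ1→ice] = [381024, 1071630, 217728]
r8 m[φ1→wet] = [9, 7, 7]
r8 m[φ2→slip] = [81, 63, 72]
r8 m[φ2→sun] = [119070, 119070, 26460]
r8 m[φ3→slip] = [7, 9, 7]
r8 m[φ3→rain] = [765450, 1071630, 1071630]
r8 m[φ4→fog] = [952560, 357210, 1071630]
r8 m[φ4→sun] = [6, 9, 7]
r8 m[φ5→cld] = [489888, 1071630, 714420]
r8 m[φ5→wet] = [2, 6, 7]
r8 m[φ6→wet] = [8, 5, 2]
r8 m[slip→φ0] = [567, 567, 504]
r8 m[slip→φ2] = [13230, 9450, 2016]
r8 m[slip→φ3] = [153090, 66150, 20736]
r8 m[fog→φ4] = [1, 1, 1]
r8 m[cld→φ5] = [1, 1, 1]
r8 m[sun→φ2] = [6, 9, 7]
r8 m[sun→φ4] = [119070, 119070, 26460]
r8 m[ice→φ1] = [1, 1, 1]
r8 m[rain→φ3] = [1, 1, 1]
r8 m[wet→φ0] = [144, 210, 98]
r8 m[wet→φ1] = [54432, 153090, 31752]
r8 m[wet→φ5] = [244944, 178605, 31752]
r8 m[wet→φ6] = [61236, 214326, 111132]
fixed point reached at round 8
traceback from slip: (slip=0, fog=2, cld=1, sun=1, ice=1, rain=1, wet=1), score=1071630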